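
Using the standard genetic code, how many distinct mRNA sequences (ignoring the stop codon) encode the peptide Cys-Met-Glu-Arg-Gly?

96

Cys: 2 codons.
Met: 1 codon.
Glu: 2 codons.
Arg: 6 codons.
Gly: 4 codons.
2 × 1 × 2 × 6 × 4 = 96.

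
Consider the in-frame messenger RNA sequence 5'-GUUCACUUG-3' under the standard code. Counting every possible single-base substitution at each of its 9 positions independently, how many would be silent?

Codon 1 (GUU, Val): 3 synonymous substitutions.
Codon 2 (CAC, His): 1 synonymous substitution.
Codon 3 (UUG, Leu): 2 synonymous substitutions.
Total: 3 + 1 + 2 = 6.

6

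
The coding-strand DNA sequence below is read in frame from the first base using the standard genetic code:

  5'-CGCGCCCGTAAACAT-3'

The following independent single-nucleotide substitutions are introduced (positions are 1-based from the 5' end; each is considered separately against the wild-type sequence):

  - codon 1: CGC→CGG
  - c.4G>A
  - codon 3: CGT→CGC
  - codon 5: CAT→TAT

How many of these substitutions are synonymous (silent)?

2

Codon 1: CGC (Arg) → CGG (Arg) — synonymous.
Codon 2: GCC (Ala) → ACC (Thr) — missense.
Codon 3: CGT (Arg) → CGC (Arg) — synonymous.
Codon 5: CAT (His) → TAT (Tyr) — missense.
Synonymous: 2 of 4.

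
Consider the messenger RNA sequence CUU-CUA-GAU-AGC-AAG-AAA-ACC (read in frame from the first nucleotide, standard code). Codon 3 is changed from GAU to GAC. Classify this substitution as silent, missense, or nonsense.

Position 9 falls in codon 3: GAU → Asp.
After the substitution the codon is GAC → Asp.
Both encode Asp, so the change is synonymous.

silent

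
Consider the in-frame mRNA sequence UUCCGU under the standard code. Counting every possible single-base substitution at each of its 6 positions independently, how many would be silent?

Codon 1 (UUC, Phe): 1 synonymous substitution.
Codon 2 (CGU, Arg): 3 synonymous substitutions.
Total: 1 + 3 = 4.

4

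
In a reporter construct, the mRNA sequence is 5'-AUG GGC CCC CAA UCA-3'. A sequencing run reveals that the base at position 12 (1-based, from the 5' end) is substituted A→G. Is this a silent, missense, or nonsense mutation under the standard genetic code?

silent

Position 12 falls in codon 4: CAA → Gln.
After the substitution the codon is CAG → Gln.
Both encode Gln, so the change is synonymous.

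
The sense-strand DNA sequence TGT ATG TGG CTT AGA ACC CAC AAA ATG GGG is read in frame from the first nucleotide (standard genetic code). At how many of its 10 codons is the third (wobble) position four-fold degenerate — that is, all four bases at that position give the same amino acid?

3

Codon 1 TGT (Cys): third position 2-fold.
Codon 2 ATG (Met): third position 1-fold.
Codon 3 TGG (Trp): third position 1-fold.
Codon 4 CTT (Leu): third position 4-fold.
Codon 5 AGA (Arg): third position 2-fold.
Codon 6 ACC (Thr): third position 4-fold.
Codon 7 CAC (His): third position 2-fold.
Codon 8 AAA (Lys): third position 2-fold.
Codon 9 ATG (Met): third position 1-fold.
Codon 10 GGG (Gly): third position 4-fold.
Four-fold degenerate third positions: 3.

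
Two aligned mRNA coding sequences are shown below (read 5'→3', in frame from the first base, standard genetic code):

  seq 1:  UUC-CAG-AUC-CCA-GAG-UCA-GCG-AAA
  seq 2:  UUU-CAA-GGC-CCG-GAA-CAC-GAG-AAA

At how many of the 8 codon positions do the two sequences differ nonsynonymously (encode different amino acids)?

3

Codon 1: UUC Phe / UUU Phe — synonymous.
Codon 2: CAG Gln / CAA Gln — synonymous.
Codon 3: AUC Ile / GGC Gly — nonsynonymous.
Codon 4: CCA Pro / CCG Pro — synonymous.
Codon 5: GAG Glu / GAA Glu — synonymous.
Codon 6: UCA Ser / CAC His — nonsynonymous.
Codon 7: GCG Ala / GAG Glu — nonsynonymous.
Codon 8: AAA Lys / AAA Lys — identical.
Nonsynonymous differences: 3.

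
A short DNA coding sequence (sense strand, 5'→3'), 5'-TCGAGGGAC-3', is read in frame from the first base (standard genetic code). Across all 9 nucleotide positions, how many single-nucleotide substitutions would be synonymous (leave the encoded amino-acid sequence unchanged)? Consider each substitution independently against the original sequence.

6

Codon 1 (TCG, Ser): 3 synonymous substitutions.
Codon 2 (AGG, Arg): 2 synonymous substitutions.
Codon 3 (GAC, Asp): 1 synonymous substitution.
Total: 3 + 2 + 1 = 6.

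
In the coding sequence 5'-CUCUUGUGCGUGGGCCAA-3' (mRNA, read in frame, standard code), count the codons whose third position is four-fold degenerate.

3

Codon 1 CUC (Leu): third position 4-fold.
Codon 2 UUG (Leu): third position 2-fold.
Codon 3 UGC (Cys): third position 2-fold.
Codon 4 GUG (Val): third position 4-fold.
Codon 5 GGC (Gly): third position 4-fold.
Codon 6 CAA (Gln): third position 2-fold.
Four-fold degenerate third positions: 3.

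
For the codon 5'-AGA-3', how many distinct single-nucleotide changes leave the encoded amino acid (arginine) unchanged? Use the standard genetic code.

Position 1: CGA → 1 synonymous.
Position 2: none → 0 synonymous.
Position 3: AGG → 1 synonymous.
Total: 1 + 0 + 1 = 2.

2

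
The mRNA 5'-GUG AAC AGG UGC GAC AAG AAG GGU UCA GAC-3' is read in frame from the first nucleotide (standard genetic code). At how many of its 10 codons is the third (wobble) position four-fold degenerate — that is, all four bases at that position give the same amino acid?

Codon 1 GUG (Val): third position 4-fold.
Codon 2 AAC (Asn): third position 2-fold.
Codon 3 AGG (Arg): third position 2-fold.
Codon 4 UGC (Cys): third position 2-fold.
Codon 5 GAC (Asp): third position 2-fold.
Codon 6 AAG (Lys): third position 2-fold.
Codon 7 AAG (Lys): third position 2-fold.
Codon 8 GGU (Gly): third position 4-fold.
Codon 9 UCA (Ser): third position 4-fold.
Codon 10 GAC (Asp): third position 2-fold.
Four-fold degenerate third positions: 3.

3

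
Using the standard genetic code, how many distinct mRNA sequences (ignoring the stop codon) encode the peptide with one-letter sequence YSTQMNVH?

Tyr: 2 codons.
Ser: 6 codons.
Thr: 4 codons.
Gln: 2 codons.
Met: 1 codon.
Asn: 2 codons.
Val: 4 codons.
His: 2 codons.
2 × 6 × 4 × 2 × 1 × 2 × 4 × 2 = 1536.

1536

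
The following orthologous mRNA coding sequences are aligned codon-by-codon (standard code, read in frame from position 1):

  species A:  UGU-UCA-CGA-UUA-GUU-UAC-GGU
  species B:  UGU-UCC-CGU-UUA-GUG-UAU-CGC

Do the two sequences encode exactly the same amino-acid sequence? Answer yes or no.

Codon 1: UGU Cys / UGU Cys — identical.
Codon 2: UCA Ser / UCC Ser — synonymous.
Codon 3: CGA Arg / CGU Arg — synonymous.
Codon 4: UUA Leu / UUA Leu — identical.
Codon 5: GUU Val / GUG Val — synonymous.
Codon 6: UAC Tyr / UAU Tyr — synonymous.
Codon 7: GGU Gly / CGC Arg — nonsynonymous.
Nonsynonymous differences: 1 → different protein.

no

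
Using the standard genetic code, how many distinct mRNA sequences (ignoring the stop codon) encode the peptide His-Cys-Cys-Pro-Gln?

64

His: 2 codons.
Cys: 2 codons.
Cys: 2 codons.
Pro: 4 codons.
Gln: 2 codons.
2 × 2 × 2 × 4 × 2 = 64.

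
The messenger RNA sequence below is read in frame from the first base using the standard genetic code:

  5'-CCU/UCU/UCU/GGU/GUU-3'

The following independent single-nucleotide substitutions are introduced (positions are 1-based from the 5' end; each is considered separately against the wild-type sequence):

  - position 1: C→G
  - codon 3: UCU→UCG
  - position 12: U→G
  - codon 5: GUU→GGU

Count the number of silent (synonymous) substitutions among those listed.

2

Codon 1: CCU (Pro) → GCU (Ala) — missense.
Codon 3: UCU (Ser) → UCG (Ser) — synonymous.
Codon 4: GGU (Gly) → GGG (Gly) — synonymous.
Codon 5: GUU (Val) → GGU (Gly) — missense.
Synonymous: 2 of 4.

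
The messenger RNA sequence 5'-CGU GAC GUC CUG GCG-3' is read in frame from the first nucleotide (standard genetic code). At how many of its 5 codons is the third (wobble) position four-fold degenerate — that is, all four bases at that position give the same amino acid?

Codon 1 CGU (Arg): third position 4-fold.
Codon 2 GAC (Asp): third position 2-fold.
Codon 3 GUC (Val): third position 4-fold.
Codon 4 CUG (Leu): third position 4-fold.
Codon 5 GCG (Ala): third position 4-fold.
Four-fold degenerate third positions: 4.

4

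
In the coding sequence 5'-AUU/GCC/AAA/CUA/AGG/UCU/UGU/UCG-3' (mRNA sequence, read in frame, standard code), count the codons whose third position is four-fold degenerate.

4

Codon 1 AUU (Ile): third position 3-fold.
Codon 2 GCC (Ala): third position 4-fold.
Codon 3 AAA (Lys): third position 2-fold.
Codon 4 CUA (Leu): third position 4-fold.
Codon 5 AGG (Arg): third position 2-fold.
Codon 6 UCU (Ser): third position 4-fold.
Codon 7 UGU (Cys): third position 2-fold.
Codon 8 UCG (Ser): third position 4-fold.
Four-fold degenerate third positions: 4.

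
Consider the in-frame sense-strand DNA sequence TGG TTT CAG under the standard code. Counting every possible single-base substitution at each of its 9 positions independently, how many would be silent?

2

Codon 1 (TGG, Trp): 0 synonymous substitutions.
Codon 2 (TTT, Phe): 1 synonymous substitution.
Codon 3 (CAG, Gln): 1 synonymous substitution.
Total: 0 + 1 + 1 = 2.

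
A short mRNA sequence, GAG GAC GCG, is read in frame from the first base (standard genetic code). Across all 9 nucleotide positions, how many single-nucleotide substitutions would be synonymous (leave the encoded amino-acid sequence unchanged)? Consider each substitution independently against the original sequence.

5

Codon 1 (GAG, Glu): 1 synonymous substitution.
Codon 2 (GAC, Asp): 1 synonymous substitution.
Codon 3 (GCG, Ala): 3 synonymous substitutions.
Total: 1 + 1 + 3 = 5.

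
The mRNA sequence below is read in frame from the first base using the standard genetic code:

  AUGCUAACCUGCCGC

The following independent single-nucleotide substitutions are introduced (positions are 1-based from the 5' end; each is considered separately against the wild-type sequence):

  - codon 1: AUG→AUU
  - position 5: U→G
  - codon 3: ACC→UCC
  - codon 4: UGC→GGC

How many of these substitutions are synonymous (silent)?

0

Codon 1: AUG (Met) → AUU (Ile) — missense.
Codon 2: CUA (Leu) → CGA (Arg) — missense.
Codon 3: ACC (Thr) → UCC (Ser) — missense.
Codon 4: UGC (Cys) → GGC (Gly) — missense.
Synonymous: 0 of 4.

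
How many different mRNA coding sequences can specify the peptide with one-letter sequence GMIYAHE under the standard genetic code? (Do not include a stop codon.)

Gly: 4 codons.
Met: 1 codon.
Ile: 3 codons.
Tyr: 2 codons.
Ala: 4 codons.
His: 2 codons.
Glu: 2 codons.
4 × 1 × 3 × 2 × 4 × 2 × 2 = 384.

384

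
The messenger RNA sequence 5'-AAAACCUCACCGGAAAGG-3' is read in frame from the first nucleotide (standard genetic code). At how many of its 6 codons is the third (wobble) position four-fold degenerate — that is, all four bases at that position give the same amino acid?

3

Codon 1 AAA (Lys): third position 2-fold.
Codon 2 ACC (Thr): third position 4-fold.
Codon 3 UCA (Ser): third position 4-fold.
Codon 4 CCG (Pro): third position 4-fold.
Codon 5 GAA (Glu): third position 2-fold.
Codon 6 AGG (Arg): third position 2-fold.
Four-fold degenerate third positions: 3.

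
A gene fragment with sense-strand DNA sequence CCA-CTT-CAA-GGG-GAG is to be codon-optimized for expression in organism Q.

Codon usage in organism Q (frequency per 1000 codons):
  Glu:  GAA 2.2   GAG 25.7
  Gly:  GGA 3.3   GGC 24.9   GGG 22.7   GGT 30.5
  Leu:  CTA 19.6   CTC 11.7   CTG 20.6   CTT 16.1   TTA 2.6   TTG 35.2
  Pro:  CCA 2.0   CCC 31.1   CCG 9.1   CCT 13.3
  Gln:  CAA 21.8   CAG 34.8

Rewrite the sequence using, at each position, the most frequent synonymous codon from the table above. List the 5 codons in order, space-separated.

Codon 1 (Pro): best is CCC at 31.1.
Codon 2 (Leu): best is TTG at 35.2.
Codon 3 (Gln): best is CAG at 34.8.
Codon 4 (Gly): best is GGT at 30.5.
Codon 5 (Glu): best is GAG at 25.7.

CCC TTG CAG GGT GAG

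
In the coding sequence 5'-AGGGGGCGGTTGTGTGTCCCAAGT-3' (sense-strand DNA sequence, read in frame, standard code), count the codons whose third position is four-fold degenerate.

Codon 1 AGG (Arg): third position 2-fold.
Codon 2 GGG (Gly): third position 4-fold.
Codon 3 CGG (Arg): third position 4-fold.
Codon 4 TTG (Leu): third position 2-fold.
Codon 5 TGT (Cys): third position 2-fold.
Codon 6 GTC (Val): third position 4-fold.
Codon 7 CCA (Pro): third position 4-fold.
Codon 8 AGT (Ser): third position 2-fold.
Four-fold degenerate third positions: 4.

4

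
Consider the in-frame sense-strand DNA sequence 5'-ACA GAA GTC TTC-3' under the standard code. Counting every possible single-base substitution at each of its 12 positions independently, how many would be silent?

Codon 1 (ACA, Thr): 3 synonymous substitutions.
Codon 2 (GAA, Glu): 1 synonymous substitution.
Codon 3 (GTC, Val): 3 synonymous substitutions.
Codon 4 (TTC, Phe): 1 synonymous substitution.
Total: 3 + 1 + 3 + 1 = 8.

8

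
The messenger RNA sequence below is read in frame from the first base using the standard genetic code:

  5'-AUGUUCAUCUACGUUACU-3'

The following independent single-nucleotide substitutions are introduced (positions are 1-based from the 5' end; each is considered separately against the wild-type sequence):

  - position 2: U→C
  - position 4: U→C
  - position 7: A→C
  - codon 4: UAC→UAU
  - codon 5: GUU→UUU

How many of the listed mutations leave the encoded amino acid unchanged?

1

Codon 1: AUG (Met) → ACG (Thr) — missense.
Codon 2: UUC (Phe) → CUC (Leu) — missense.
Codon 3: AUC (Ile) → CUC (Leu) — missense.
Codon 4: UAC (Tyr) → UAU (Tyr) — synonymous.
Codon 5: GUU (Val) → UUU (Phe) — missense.
Synonymous: 1 of 5.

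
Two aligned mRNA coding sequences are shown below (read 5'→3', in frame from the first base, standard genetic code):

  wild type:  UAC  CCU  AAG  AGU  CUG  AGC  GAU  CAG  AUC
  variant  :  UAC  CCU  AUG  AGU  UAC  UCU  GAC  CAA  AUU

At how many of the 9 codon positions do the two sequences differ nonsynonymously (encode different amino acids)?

2

Codon 1: UAC Tyr / UAC Tyr — identical.
Codon 2: CCU Pro / CCU Pro — identical.
Codon 3: AAG Lys / AUG Met — nonsynonymous.
Codon 4: AGU Ser / AGU Ser — identical.
Codon 5: CUG Leu / UAC Tyr — nonsynonymous.
Codon 6: AGC Ser / UCU Ser — synonymous.
Codon 7: GAU Asp / GAC Asp — synonymous.
Codon 8: CAG Gln / CAA Gln — synonymous.
Codon 9: AUC Ile / AUU Ile — synonymous.
Nonsynonymous differences: 2.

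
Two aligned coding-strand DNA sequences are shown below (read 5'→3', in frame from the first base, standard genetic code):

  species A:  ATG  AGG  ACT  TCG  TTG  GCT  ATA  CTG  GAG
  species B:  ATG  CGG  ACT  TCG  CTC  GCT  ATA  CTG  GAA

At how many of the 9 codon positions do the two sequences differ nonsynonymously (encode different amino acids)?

0

Codon 1: ATG Met / ATG Met — identical.
Codon 2: AGG Arg / CGG Arg — synonymous.
Codon 3: ACT Thr / ACT Thr — identical.
Codon 4: TCG Ser / TCG Ser — identical.
Codon 5: TTG Leu / CTC Leu — synonymous.
Codon 6: GCT Ala / GCT Ala — identical.
Codon 7: ATA Ile / ATA Ile — identical.
Codon 8: CTG Leu / CTG Leu — identical.
Codon 9: GAG Glu / GAA Glu — synonymous.
Nonsynonymous differences: 0.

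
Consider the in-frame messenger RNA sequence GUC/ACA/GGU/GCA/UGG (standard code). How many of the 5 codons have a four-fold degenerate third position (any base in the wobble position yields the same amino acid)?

Codon 1 GUC (Val): third position 4-fold.
Codon 2 ACA (Thr): third position 4-fold.
Codon 3 GGU (Gly): third position 4-fold.
Codon 4 GCA (Ala): third position 4-fold.
Codon 5 UGG (Trp): third position 1-fold.
Four-fold degenerate third positions: 4.

4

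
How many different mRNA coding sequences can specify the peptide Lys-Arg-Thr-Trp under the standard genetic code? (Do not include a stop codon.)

Lys: 2 codons.
Arg: 6 codons.
Thr: 4 codons.
Trp: 1 codon.
2 × 6 × 4 × 1 = 48.

48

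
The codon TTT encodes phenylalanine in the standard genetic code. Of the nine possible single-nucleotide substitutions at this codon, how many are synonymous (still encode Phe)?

Position 1: none → 0 synonymous.
Position 2: none → 0 synonymous.
Position 3: TTC → 1 synonymous.
Total: 0 + 0 + 1 = 1.

1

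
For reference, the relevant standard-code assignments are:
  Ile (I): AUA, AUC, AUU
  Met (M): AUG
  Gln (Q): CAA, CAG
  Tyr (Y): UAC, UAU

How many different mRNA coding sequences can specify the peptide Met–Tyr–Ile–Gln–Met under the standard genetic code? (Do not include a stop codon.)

12

Met: 1 codon.
Tyr: 2 codons.
Ile: 3 codons.
Gln: 2 codons.
Met: 1 codon.
1 × 2 × 3 × 2 × 1 = 12.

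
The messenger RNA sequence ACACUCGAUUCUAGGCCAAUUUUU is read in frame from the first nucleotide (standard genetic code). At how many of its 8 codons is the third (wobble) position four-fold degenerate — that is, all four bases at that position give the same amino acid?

4

Codon 1 ACA (Thr): third position 4-fold.
Codon 2 CUC (Leu): third position 4-fold.
Codon 3 GAU (Asp): third position 2-fold.
Codon 4 UCU (Ser): third position 4-fold.
Codon 5 AGG (Arg): third position 2-fold.
Codon 6 CCA (Pro): third position 4-fold.
Codon 7 AUU (Ile): third position 3-fold.
Codon 8 UUU (Phe): third position 2-fold.
Four-fold degenerate third positions: 4.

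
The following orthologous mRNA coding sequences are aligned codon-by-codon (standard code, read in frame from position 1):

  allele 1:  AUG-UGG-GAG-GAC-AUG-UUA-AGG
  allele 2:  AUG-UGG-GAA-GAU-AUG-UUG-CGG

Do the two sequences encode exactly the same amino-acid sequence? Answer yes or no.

Codon 1: AUG Met / AUG Met — identical.
Codon 2: UGG Trp / UGG Trp — identical.
Codon 3: GAG Glu / GAA Glu — synonymous.
Codon 4: GAC Asp / GAU Asp — synonymous.
Codon 5: AUG Met / AUG Met — identical.
Codon 6: UUA Leu / UUG Leu — synonymous.
Codon 7: AGG Arg / CGG Arg — synonymous.
Nonsynonymous differences: 0 → same protein.

yes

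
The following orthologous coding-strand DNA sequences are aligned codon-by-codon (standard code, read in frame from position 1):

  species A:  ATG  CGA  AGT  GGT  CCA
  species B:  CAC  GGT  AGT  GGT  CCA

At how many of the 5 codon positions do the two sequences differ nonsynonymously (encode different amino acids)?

Codon 1: ATG Met / CAC His — nonsynonymous.
Codon 2: CGA Arg / GGT Gly — nonsynonymous.
Codon 3: AGT Ser / AGT Ser — identical.
Codon 4: GGT Gly / GGT Gly — identical.
Codon 5: CCA Pro / CCA Pro — identical.
Nonsynonymous differences: 2.

2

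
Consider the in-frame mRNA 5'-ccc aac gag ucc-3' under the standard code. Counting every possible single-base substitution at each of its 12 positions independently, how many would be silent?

Codon 1 (CCC, Pro): 3 synonymous substitutions.
Codon 2 (AAC, Asn): 1 synonymous substitution.
Codon 3 (GAG, Glu): 1 synonymous substitution.
Codon 4 (UCC, Ser): 3 synonymous substitutions.
Total: 3 + 1 + 1 + 3 = 8.

8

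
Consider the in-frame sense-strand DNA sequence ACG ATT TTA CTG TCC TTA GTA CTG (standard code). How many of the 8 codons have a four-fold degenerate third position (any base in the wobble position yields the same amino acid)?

Codon 1 ACG (Thr): third position 4-fold.
Codon 2 ATT (Ile): third position 3-fold.
Codon 3 TTA (Leu): third position 2-fold.
Codon 4 CTG (Leu): third position 4-fold.
Codon 5 TCC (Ser): third position 4-fold.
Codon 6 TTA (Leu): third position 2-fold.
Codon 7 GTA (Val): third position 4-fold.
Codon 8 CTG (Leu): third position 4-fold.
Four-fold degenerate third positions: 5.

5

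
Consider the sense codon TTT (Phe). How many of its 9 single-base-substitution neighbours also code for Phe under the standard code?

1

Position 1: none → 0 synonymous.
Position 2: none → 0 synonymous.
Position 3: TTC → 1 synonymous.
Total: 0 + 0 + 1 = 1.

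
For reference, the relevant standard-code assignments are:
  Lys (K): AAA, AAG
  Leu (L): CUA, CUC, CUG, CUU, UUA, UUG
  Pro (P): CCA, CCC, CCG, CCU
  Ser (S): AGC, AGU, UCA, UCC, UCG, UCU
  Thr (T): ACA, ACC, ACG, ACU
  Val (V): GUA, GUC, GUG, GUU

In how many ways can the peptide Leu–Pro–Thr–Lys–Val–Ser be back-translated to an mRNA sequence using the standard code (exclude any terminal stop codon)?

Leu: 6 codons.
Pro: 4 codons.
Thr: 4 codons.
Lys: 2 codons.
Val: 4 codons.
Ser: 6 codons.
6 × 4 × 4 × 2 × 4 × 6 = 4608.

4608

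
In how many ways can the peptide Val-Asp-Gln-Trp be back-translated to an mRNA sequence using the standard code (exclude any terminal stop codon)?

16

Val: 4 codons.
Asp: 2 codons.
Gln: 2 codons.
Trp: 1 codon.
4 × 2 × 2 × 1 = 16.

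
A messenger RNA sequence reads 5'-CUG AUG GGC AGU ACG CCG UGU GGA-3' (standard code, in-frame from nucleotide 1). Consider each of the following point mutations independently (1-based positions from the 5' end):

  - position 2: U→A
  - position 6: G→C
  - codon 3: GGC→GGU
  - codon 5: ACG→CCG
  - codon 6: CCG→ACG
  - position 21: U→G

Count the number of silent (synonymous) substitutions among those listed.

Codon 1: CUG (Leu) → CAG (Gln) — missense.
Codon 2: AUG (Met) → AUC (Ile) — missense.
Codon 3: GGC (Gly) → GGU (Gly) — synonymous.
Codon 5: ACG (Thr) → CCG (Pro) — missense.
Codon 6: CCG (Pro) → ACG (Thr) — missense.
Codon 7: UGU (Cys) → UGG (Trp) — missense.
Synonymous: 1 of 6.

1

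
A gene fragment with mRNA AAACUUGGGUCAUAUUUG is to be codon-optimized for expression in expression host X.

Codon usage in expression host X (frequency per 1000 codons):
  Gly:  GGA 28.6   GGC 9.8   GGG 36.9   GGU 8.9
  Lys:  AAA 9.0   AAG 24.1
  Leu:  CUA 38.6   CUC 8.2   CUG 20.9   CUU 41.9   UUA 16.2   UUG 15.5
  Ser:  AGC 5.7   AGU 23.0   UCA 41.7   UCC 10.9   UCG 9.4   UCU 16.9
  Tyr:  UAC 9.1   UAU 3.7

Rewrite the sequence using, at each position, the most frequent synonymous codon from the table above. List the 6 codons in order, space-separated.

Codon 1 (Lys): best is AAG at 24.1.
Codon 2 (Leu): best is CUU at 41.9.
Codon 3 (Gly): best is GGG at 36.9.
Codon 4 (Ser): best is UCA at 41.7.
Codon 5 (Tyr): best is UAC at 9.1.
Codon 6 (Leu): best is CUU at 41.9.

AAG CUU GGG UCA UAC CUU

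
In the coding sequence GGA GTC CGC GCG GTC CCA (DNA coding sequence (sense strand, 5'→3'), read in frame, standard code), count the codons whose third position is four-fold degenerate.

Codon 1 GGA (Gly): third position 4-fold.
Codon 2 GTC (Val): third position 4-fold.
Codon 3 CGC (Arg): third position 4-fold.
Codon 4 GCG (Ala): third position 4-fold.
Codon 5 GTC (Val): third position 4-fold.
Codon 6 CCA (Pro): third position 4-fold.
Four-fold degenerate third positions: 6.

6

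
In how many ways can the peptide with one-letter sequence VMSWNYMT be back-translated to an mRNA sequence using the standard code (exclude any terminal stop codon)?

Val: 4 codons.
Met: 1 codon.
Ser: 6 codons.
Trp: 1 codon.
Asn: 2 codons.
Tyr: 2 codons.
Met: 1 codon.
Thr: 4 codons.
4 × 1 × 6 × 1 × 2 × 2 × 1 × 4 = 384.

384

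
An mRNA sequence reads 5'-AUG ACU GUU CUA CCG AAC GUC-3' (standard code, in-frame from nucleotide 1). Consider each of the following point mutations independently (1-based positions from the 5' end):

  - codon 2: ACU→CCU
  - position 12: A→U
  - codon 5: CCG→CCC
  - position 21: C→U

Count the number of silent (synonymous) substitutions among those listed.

Codon 2: ACU (Thr) → CCU (Pro) — missense.
Codon 4: CUA (Leu) → CUU (Leu) — synonymous.
Codon 5: CCG (Pro) → CCC (Pro) — synonymous.
Codon 7: GUC (Val) → GUU (Val) — synonymous.
Synonymous: 3 of 4.

3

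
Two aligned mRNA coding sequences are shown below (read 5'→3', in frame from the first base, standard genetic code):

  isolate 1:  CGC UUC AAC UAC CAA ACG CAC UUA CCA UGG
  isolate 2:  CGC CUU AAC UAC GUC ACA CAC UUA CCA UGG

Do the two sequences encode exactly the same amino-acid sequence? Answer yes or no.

no

Codon 1: CGC Arg / CGC Arg — identical.
Codon 2: UUC Phe / CUU Leu — nonsynonymous.
Codon 3: AAC Asn / AAC Asn — identical.
Codon 4: UAC Tyr / UAC Tyr — identical.
Codon 5: CAA Gln / GUC Val — nonsynonymous.
Codon 6: ACG Thr / ACA Thr — synonymous.
Codon 7: CAC His / CAC His — identical.
Codon 8: UUA Leu / UUA Leu — identical.
Codon 9: CCA Pro / CCA Pro — identical.
Codon 10: UGG Trp / UGG Trp — identical.
Nonsynonymous differences: 2 → different protein.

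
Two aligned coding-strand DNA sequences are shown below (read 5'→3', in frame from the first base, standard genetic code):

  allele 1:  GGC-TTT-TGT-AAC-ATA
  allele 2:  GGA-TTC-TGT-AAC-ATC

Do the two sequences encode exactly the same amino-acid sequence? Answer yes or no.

yes

Codon 1: GGC Gly / GGA Gly — synonymous.
Codon 2: TTT Phe / TTC Phe — synonymous.
Codon 3: TGT Cys / TGT Cys — identical.
Codon 4: AAC Asn / AAC Asn — identical.
Codon 5: ATA Ile / ATC Ile — synonymous.
Nonsynonymous differences: 0 → same protein.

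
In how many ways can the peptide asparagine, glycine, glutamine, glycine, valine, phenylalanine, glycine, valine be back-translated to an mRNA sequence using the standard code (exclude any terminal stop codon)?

8192

Asn: 2 codons.
Gly: 4 codons.
Gln: 2 codons.
Gly: 4 codons.
Val: 4 codons.
Phe: 2 codons.
Gly: 4 codons.
Val: 4 codons.
2 × 4 × 2 × 4 × 4 × 2 × 4 × 4 = 8192.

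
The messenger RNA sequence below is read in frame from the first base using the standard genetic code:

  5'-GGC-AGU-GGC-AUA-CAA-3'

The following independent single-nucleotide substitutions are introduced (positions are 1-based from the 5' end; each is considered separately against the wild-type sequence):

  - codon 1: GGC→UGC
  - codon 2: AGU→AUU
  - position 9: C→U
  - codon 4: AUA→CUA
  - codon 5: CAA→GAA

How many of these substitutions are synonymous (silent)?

1

Codon 1: GGC (Gly) → UGC (Cys) — missense.
Codon 2: AGU (Ser) → AUU (Ile) — missense.
Codon 3: GGC (Gly) → GGU (Gly) — synonymous.
Codon 4: AUA (Ile) → CUA (Leu) — missense.
Codon 5: CAA (Gln) → GAA (Glu) — missense.
Synonymous: 1 of 5.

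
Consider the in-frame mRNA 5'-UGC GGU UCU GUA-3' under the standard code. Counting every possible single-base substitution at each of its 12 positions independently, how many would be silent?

Codon 1 (UGC, Cys): 1 synonymous substitution.
Codon 2 (GGU, Gly): 3 synonymous substitutions.
Codon 3 (UCU, Ser): 3 synonymous substitutions.
Codon 4 (GUA, Val): 3 synonymous substitutions.
Total: 1 + 3 + 3 + 3 = 10.

10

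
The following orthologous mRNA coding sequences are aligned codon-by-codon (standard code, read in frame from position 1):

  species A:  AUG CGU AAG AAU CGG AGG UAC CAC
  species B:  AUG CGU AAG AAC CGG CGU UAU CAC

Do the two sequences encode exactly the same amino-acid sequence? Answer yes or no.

Codon 1: AUG Met / AUG Met — identical.
Codon 2: CGU Arg / CGU Arg — identical.
Codon 3: AAG Lys / AAG Lys — identical.
Codon 4: AAU Asn / AAC Asn — synonymous.
Codon 5: CGG Arg / CGG Arg — identical.
Codon 6: AGG Arg / CGU Arg — synonymous.
Codon 7: UAC Tyr / UAU Tyr — synonymous.
Codon 8: CAC His / CAC His — identical.
Nonsynonymous differences: 0 → same protein.

yes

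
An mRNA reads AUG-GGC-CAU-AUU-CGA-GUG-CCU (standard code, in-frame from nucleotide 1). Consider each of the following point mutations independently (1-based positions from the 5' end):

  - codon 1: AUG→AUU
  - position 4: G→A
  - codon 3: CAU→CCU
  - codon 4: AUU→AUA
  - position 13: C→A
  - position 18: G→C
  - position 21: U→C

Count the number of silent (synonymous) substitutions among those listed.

4

Codon 1: AUG (Met) → AUU (Ile) — missense.
Codon 2: GGC (Gly) → AGC (Ser) — missense.
Codon 3: CAU (His) → CCU (Pro) — missense.
Codon 4: AUU (Ile) → AUA (Ile) — synonymous.
Codon 5: CGA (Arg) → AGA (Arg) — synonymous.
Codon 6: GUG (Val) → GUC (Val) — synonymous.
Codon 7: CCU (Pro) → CCC (Pro) — synonymous.
Synonymous: 4 of 7.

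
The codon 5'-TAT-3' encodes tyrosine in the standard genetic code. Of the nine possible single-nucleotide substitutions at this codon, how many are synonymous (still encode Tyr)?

Position 1: none → 0 synonymous.
Position 2: none → 0 synonymous.
Position 3: TAC → 1 synonymous.
Total: 0 + 0 + 1 = 1.

1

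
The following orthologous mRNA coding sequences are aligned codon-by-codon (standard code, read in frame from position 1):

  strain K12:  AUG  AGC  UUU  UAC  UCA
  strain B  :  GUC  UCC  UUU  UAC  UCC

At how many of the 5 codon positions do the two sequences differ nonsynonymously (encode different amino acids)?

Codon 1: AUG Met / GUC Val — nonsynonymous.
Codon 2: AGC Ser / UCC Ser — synonymous.
Codon 3: UUU Phe / UUU Phe — identical.
Codon 4: UAC Tyr / UAC Tyr — identical.
Codon 5: UCA Ser / UCC Ser — synonymous.
Nonsynonymous differences: 1.

1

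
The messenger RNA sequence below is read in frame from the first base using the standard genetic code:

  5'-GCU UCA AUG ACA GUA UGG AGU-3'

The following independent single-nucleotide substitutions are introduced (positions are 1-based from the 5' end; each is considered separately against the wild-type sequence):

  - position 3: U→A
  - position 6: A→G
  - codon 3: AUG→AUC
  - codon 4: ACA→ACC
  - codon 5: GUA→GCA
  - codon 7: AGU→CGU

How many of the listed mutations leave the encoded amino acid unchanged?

3

Codon 1: GCU (Ala) → GCA (Ala) — synonymous.
Codon 2: UCA (Ser) → UCG (Ser) — synonymous.
Codon 3: AUG (Met) → AUC (Ile) — missense.
Codon 4: ACA (Thr) → ACC (Thr) — synonymous.
Codon 5: GUA (Val) → GCA (Ala) — missense.
Codon 7: AGU (Ser) → CGU (Arg) — missense.
Synonymous: 3 of 6.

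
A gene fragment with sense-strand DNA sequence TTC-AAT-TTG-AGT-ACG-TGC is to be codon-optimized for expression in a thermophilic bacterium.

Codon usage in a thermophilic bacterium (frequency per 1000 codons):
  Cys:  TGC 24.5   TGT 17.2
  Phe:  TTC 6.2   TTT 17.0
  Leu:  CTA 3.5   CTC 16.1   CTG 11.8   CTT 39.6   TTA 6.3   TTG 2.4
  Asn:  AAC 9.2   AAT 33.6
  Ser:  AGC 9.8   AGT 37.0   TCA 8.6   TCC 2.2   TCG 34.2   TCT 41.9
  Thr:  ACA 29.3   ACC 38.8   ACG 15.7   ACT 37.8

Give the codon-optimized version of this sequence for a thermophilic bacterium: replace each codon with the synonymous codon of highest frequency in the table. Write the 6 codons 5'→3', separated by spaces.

Codon 1 (Phe): best is TTT at 17.0.
Codon 2 (Asn): best is AAT at 33.6.
Codon 3 (Leu): best is CTT at 39.6.
Codon 4 (Ser): best is TCT at 41.9.
Codon 5 (Thr): best is ACC at 38.8.
Codon 6 (Cys): best is TGC at 24.5.

TTT AAT CTT TCT ACC TGC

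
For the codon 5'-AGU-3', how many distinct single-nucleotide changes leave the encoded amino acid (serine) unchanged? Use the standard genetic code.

1

Position 1: none → 0 synonymous.
Position 2: none → 0 synonymous.
Position 3: AGC → 1 synonymous.
Total: 0 + 0 + 1 = 1.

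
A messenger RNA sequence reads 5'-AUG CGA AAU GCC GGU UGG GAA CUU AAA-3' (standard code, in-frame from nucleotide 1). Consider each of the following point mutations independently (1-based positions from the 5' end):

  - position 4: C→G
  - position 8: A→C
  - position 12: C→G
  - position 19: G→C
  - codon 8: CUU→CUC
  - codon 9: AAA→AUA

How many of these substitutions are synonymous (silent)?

Codon 2: CGA (Arg) → GGA (Gly) — missense.
Codon 3: AAU (Asn) → ACU (Thr) — missense.
Codon 4: GCC (Ala) → GCG (Ala) — synonymous.
Codon 7: GAA (Glu) → CAA (Gln) — missense.
Codon 8: CUU (Leu) → CUC (Leu) — synonymous.
Codon 9: AAA (Lys) → AUA (Ile) — missense.
Synonymous: 2 of 6.

2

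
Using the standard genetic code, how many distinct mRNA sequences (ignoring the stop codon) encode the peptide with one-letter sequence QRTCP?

Gln: 2 codons.
Arg: 6 codons.
Thr: 4 codons.
Cys: 2 codons.
Pro: 4 codons.
2 × 6 × 4 × 2 × 4 = 384.

384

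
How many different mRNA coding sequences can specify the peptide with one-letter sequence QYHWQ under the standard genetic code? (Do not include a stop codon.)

16

Gln: 2 codons.
Tyr: 2 codons.
His: 2 codons.
Trp: 1 codon.
Gln: 2 codons.
2 × 2 × 2 × 1 × 2 = 16.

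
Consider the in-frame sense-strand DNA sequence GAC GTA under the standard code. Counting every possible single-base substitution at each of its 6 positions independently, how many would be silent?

Codon 1 (GAC, Asp): 1 synonymous substitution.
Codon 2 (GTA, Val): 3 synonymous substitutions.
Total: 1 + 3 = 4.

4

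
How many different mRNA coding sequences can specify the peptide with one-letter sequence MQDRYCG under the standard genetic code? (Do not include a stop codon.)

384

Met: 1 codon.
Gln: 2 codons.
Asp: 2 codons.
Arg: 6 codons.
Tyr: 2 codons.
Cys: 2 codons.
Gly: 4 codons.
1 × 2 × 2 × 6 × 2 × 2 × 4 = 384.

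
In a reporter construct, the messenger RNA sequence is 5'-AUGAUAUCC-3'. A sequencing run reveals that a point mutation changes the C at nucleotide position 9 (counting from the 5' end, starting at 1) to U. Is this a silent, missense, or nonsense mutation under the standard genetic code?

Position 9 falls in codon 3: UCC → Ser.
After the substitution the codon is UCU → Ser.
Both encode Ser, so the change is synonymous.

silent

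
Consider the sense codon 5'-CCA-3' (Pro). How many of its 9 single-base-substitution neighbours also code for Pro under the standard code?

3

Position 1: none → 0 synonymous.
Position 2: none → 0 synonymous.
Position 3: CCU, CCC, CCG → 3 synonymous.
Total: 0 + 0 + 3 = 3.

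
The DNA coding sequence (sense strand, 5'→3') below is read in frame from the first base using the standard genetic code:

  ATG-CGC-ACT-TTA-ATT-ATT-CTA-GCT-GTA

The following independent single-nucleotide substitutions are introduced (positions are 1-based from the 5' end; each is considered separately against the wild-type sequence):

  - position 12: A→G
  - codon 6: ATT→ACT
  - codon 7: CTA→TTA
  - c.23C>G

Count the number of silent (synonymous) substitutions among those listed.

2

Codon 4: TTA (Leu) → TTG (Leu) — synonymous.
Codon 6: ATT (Ile) → ACT (Thr) — missense.
Codon 7: CTA (Leu) → TTA (Leu) — synonymous.
Codon 8: GCT (Ala) → GGT (Gly) — missense.
Synonymous: 2 of 4.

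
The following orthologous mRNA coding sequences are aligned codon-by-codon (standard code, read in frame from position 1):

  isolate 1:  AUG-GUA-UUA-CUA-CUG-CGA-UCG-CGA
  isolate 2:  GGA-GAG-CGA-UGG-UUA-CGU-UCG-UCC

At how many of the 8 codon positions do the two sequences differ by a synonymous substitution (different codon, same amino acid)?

2

Codon 1: AUG Met / GGA Gly — nonsynonymous.
Codon 2: GUA Val / GAG Glu — nonsynonymous.
Codon 3: UUA Leu / CGA Arg — nonsynonymous.
Codon 4: CUA Leu / UGG Trp — nonsynonymous.
Codon 5: CUG Leu / UUA Leu — synonymous.
Codon 6: CGA Arg / CGU Arg — synonymous.
Codon 7: UCG Ser / UCG Ser — identical.
Codon 8: CGA Arg / UCC Ser — nonsynonymous.
Synonymous differences: 2.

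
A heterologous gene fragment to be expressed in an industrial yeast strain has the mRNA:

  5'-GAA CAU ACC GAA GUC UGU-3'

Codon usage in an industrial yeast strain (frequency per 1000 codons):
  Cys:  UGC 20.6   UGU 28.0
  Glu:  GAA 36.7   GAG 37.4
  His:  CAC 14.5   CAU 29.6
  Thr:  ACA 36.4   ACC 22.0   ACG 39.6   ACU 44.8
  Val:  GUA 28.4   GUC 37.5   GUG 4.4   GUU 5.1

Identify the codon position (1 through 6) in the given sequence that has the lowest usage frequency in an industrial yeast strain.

Codon 1 GAA (Glu): 36.7 per 1000.
Codon 2 CAU (His): 29.6 per 1000.
Codon 3 ACC (Thr): 22.0 per 1000.
Codon 4 GAA (Glu): 36.7 per 1000.
Codon 5 GUC (Val): 37.5 per 1000.
Codon 6 UGU (Cys): 28.0 per 1000.
Lowest frequency is 22.0 at codon 3.

3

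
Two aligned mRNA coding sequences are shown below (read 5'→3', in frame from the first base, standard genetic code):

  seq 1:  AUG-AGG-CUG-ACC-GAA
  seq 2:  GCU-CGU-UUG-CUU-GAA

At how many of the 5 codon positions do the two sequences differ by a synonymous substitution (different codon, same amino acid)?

2

Codon 1: AUG Met / GCU Ala — nonsynonymous.
Codon 2: AGG Arg / CGU Arg — synonymous.
Codon 3: CUG Leu / UUG Leu — synonymous.
Codon 4: ACC Thr / CUU Leu — nonsynonymous.
Codon 5: GAA Glu / GAA Glu — identical.
Synonymous differences: 2.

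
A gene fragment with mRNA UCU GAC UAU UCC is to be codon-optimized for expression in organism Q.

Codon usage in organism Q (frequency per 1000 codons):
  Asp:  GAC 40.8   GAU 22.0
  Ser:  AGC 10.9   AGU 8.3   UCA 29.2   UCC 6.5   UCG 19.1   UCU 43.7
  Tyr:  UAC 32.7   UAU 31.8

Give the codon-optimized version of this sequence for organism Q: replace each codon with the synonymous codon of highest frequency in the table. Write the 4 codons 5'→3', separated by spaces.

Codon 1 (Ser): best is UCU at 43.7.
Codon 2 (Asp): best is GAC at 40.8.
Codon 3 (Tyr): best is UAC at 32.7.
Codon 4 (Ser): best is UCU at 43.7.

UCU GAC UAC UCU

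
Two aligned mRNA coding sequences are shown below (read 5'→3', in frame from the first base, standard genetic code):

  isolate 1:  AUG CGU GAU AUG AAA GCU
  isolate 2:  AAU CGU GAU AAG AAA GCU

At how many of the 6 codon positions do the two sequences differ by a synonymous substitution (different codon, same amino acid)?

0

Codon 1: AUG Met / AAU Asn — nonsynonymous.
Codon 2: CGU Arg / CGU Arg — identical.
Codon 3: GAU Asp / GAU Asp — identical.
Codon 4: AUG Met / AAG Lys — nonsynonymous.
Codon 5: AAA Lys / AAA Lys — identical.
Codon 6: GCU Ala / GCU Ala — identical.
Synonymous differences: 0.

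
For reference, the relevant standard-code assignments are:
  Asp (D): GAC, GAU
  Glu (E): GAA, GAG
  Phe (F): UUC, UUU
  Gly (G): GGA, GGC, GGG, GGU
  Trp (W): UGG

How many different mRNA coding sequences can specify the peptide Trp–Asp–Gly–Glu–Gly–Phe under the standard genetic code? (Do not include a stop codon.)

Trp: 1 codon.
Asp: 2 codons.
Gly: 4 codons.
Glu: 2 codons.
Gly: 4 codons.
Phe: 2 codons.
1 × 2 × 4 × 2 × 4 × 2 = 128.

128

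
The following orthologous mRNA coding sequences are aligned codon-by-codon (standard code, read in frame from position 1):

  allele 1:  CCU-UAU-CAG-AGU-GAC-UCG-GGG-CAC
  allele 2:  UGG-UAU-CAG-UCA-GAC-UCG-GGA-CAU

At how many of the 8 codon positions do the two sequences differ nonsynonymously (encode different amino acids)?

1

Codon 1: CCU Pro / UGG Trp — nonsynonymous.
Codon 2: UAU Tyr / UAU Tyr — identical.
Codon 3: CAG Gln / CAG Gln — identical.
Codon 4: AGU Ser / UCA Ser — synonymous.
Codon 5: GAC Asp / GAC Asp — identical.
Codon 6: UCG Ser / UCG Ser — identical.
Codon 7: GGG Gly / GGA Gly — synonymous.
Codon 8: CAC His / CAU His — synonymous.
Nonsynonymous differences: 1.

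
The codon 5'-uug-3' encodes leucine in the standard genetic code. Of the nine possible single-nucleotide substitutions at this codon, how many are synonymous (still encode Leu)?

Position 1: CUG → 1 synonymous.
Position 2: none → 0 synonymous.
Position 3: UUA → 1 synonymous.
Total: 1 + 0 + 1 = 2.

2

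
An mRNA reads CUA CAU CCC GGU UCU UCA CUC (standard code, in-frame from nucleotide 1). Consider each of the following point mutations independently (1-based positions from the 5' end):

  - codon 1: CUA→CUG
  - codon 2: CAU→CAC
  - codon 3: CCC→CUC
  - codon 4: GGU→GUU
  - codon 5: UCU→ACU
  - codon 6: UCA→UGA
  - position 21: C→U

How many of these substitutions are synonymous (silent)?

3

Codon 1: CUA (Leu) → CUG (Leu) — synonymous.
Codon 2: CAU (His) → CAC (His) — synonymous.
Codon 3: CCC (Pro) → CUC (Leu) — missense.
Codon 4: GGU (Gly) → GUU (Val) — missense.
Codon 5: UCU (Ser) → ACU (Thr) — missense.
Codon 6: UCA (Ser) → UGA (Stop) — nonsense.
Codon 7: CUC (Leu) → CUU (Leu) — synonymous.
Synonymous: 3 of 7.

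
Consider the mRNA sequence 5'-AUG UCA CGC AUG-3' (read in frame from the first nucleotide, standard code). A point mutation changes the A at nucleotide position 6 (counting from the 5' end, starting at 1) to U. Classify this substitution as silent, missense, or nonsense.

Position 6 falls in codon 2: UCA → Ser.
After the substitution the codon is UCU → Ser.
Both encode Ser, so the change is synonymous.

silent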